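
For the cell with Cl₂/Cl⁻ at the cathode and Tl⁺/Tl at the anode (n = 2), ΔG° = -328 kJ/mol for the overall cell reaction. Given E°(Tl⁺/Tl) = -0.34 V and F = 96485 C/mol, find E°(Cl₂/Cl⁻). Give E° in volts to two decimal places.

E°cell = −ΔG°/(nF) = −(-328×10³)/((2)(96485)) = +1.700 V.
Since Cl₂/Cl⁻ is the cathode and Tl⁺/Tl the anode, E°cell = E°(Cl₂/Cl⁻) − E°(Tl⁺/Tl).
So E°(Cl₂/Cl⁻) = E°cell + E°(Tl⁺/Tl) = +1.700 + (-0.34) = +1.36 V.

+1.36 V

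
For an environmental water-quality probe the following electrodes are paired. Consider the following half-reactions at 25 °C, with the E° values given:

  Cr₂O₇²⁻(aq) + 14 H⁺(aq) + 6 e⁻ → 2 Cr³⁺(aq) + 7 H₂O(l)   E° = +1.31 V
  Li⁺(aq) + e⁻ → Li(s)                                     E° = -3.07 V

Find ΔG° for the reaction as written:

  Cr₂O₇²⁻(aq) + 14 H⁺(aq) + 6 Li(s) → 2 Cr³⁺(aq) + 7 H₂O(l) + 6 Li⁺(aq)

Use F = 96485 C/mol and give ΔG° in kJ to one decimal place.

As written, Cr₂O₇²⁻/Cr³⁺ is reduced (cathode) and Li⁺/Li is oxidised (anode), so E°cell = (+1.31) − (-3.07) = +4.38 V.
Balancing electrons gives n = 6.
ΔG° = −nFE° = −(6)(96485)(+4.38) = -2,535,626 J = -2535.6 kJ.

-2535.6 kJ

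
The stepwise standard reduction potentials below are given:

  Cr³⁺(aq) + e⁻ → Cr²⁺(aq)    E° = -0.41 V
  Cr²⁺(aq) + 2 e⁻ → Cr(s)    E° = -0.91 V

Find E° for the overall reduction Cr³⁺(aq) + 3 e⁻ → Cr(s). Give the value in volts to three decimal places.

-0.743 V

Since ΔG° = −nFE° is additive over sequential reductions, n₃E°₃ = n₁E°₁ + n₂E°₂.
E°₃ = (1×-0.41 + 2×-0.91) / 3 = (-2.230) / 3 = -0.743 V.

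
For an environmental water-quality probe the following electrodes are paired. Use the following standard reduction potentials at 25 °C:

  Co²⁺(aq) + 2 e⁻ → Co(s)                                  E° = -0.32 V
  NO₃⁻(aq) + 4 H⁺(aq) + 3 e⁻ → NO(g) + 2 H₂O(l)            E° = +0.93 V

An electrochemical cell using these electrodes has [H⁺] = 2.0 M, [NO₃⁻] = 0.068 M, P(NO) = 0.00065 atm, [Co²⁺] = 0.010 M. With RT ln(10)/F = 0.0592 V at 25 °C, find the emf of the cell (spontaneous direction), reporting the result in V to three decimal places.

NO₃⁻/NO is the cathode (higher E°), Co²⁺/Co the anode: E°cell = +0.93 − (-0.32) = +1.25 V, n = 6.
Overall: 2 NO₃⁻(aq) + 8 H⁺(aq) + 3 Co(s) → 2 NO(g) + 4 H₂O(l) + 3 Co²⁺(aq)
Q = P(NO)^2·[Co²⁺]^3 / ([NO₃⁻]^2·[H⁺]^8); log Q = -12.447.
E = E° − (0.0592/n) log Q = +1.25 − (0.0592/6)(-12.447) = +1.373 V.

+1.373 V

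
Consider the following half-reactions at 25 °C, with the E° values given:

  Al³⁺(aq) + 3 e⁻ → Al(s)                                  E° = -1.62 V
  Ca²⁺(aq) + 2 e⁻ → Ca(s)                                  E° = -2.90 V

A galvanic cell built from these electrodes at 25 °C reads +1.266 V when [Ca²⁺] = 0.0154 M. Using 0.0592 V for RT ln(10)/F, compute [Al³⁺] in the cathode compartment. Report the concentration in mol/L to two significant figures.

Al³⁺/Al is the cathode, Ca²⁺/Ca the anode: E°cell = +1.28 V, n = 6.
Overall reaction: 2 Al³⁺(aq) + 3 Ca(s) → 2 Al(s) + 3 Ca²⁺(aq); Q = [Ca²⁺]^3/[Al³⁺]^2.
From E = E° − (0.0592/n) log Q: log Q = (E° − E)·n/0.0592 = (+1.28 − (+1.266))·6/0.0592 = 1.4189.
So 2·log[Al³⁺] = 3·log(0.0154) − log Q = -5.4374 − (1.4189) = -6.8563; log[Al³⁺] = -6.8563 / 2 = -3.4282; [Al³⁺] = 10^(-3.4282) ≈ 0.00037 M.

0.00037 M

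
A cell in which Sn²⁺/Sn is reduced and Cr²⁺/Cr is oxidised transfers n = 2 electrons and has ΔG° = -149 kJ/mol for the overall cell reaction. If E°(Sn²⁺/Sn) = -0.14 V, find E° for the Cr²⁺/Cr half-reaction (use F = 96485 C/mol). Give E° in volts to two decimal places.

E°cell = −ΔG°/(nF) = −(-149×10³)/((2)(96485)) = +0.772 V.
Since Sn²⁺/Sn is the cathode and Cr²⁺/Cr the anode, E°cell = E°(Sn²⁺/Sn) − E°(Cr²⁺/Cr).
So E°(Cr²⁺/Cr) = E°(Sn²⁺/Sn) − E°cell = (-0.14) − (+0.772) = -0.91 V.

-0.91 V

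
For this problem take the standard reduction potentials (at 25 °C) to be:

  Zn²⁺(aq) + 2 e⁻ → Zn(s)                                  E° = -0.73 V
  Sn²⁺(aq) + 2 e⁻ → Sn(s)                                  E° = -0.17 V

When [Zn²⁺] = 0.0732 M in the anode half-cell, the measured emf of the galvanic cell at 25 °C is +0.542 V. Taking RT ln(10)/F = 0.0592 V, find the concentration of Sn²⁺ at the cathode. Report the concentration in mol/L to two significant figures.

0.018 M

Sn²⁺/Sn is the cathode, Zn²⁺/Zn the anode: E°cell = +0.56 V, n = 2.
Overall reaction: Sn²⁺(aq) + Zn(s) → Sn(s) + Zn²⁺(aq); Q = [Zn²⁺]^1/[Sn²⁺]^1.
From E = E° − (0.0592/n) log Q: log Q = (E° − E)·n/0.0592 = (+0.56 − (+0.542))·2/0.0592 = 0.6081.
So 1·log[Sn²⁺] = 1·log(0.0732) − log Q = -1.1355 − (0.6081) = -1.7436; [Sn²⁺] = 10^(-1.7436) ≈ 0.018 M.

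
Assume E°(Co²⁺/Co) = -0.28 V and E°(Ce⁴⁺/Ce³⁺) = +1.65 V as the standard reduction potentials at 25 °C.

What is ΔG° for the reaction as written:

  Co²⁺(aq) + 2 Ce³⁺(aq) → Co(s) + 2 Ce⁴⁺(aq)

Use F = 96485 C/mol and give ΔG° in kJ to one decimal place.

As written, Co²⁺/Co is reduced (cathode) and Ce⁴⁺/Ce³⁺ is oxidised (anode), so E°cell = (-0.28) − (+1.65) = -1.93 V.
Balancing electrons gives n = 2.
ΔG° = −nFE° = −(2)(96485)(-1.93) = 372,432 J = +372.4 kJ.

+372.4 kJ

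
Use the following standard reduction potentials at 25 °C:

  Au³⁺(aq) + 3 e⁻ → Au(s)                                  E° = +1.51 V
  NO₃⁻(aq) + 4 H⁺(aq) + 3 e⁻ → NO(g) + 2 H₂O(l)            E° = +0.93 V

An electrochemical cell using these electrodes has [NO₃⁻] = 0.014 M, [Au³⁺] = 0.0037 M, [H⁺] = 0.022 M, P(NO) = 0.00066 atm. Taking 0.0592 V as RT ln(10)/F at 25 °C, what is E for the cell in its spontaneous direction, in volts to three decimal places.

+0.637 V

Au³⁺/Au is the cathode (higher E°), NO₃⁻/NO the anode: E°cell = +1.51 − (+0.93) = +0.58 V, n = 3.
Overall: Au³⁺(aq) + NO(g) + 2 H₂O(l) → Au(s) + NO₃⁻(aq) + 4 H⁺(aq)
Q = [NO₃⁻]·[H⁺]^4 / ([Au³⁺]·P(NO)); log Q = -2.872.
E = E° − (0.0592/n) log Q = +0.58 − (0.0592/3)(-2.872) = +0.637 V.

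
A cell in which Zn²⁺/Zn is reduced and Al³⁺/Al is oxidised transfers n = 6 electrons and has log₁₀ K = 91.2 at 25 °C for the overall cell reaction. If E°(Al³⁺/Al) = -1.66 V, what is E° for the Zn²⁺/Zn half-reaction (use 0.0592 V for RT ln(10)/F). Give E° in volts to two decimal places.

E°cell = (0.0592/n)·log K = (0.0592/6)(91.2) = +0.900 V.
Since Zn²⁺/Zn is the cathode and Al³⁺/Al the anode, E°cell = E°(Zn²⁺/Zn) − E°(Al³⁺/Al).
So E°(Zn²⁺/Zn) = E°cell + E°(Al³⁺/Al) = +0.900 + (-1.66) = -0.76 V.

-0.76 V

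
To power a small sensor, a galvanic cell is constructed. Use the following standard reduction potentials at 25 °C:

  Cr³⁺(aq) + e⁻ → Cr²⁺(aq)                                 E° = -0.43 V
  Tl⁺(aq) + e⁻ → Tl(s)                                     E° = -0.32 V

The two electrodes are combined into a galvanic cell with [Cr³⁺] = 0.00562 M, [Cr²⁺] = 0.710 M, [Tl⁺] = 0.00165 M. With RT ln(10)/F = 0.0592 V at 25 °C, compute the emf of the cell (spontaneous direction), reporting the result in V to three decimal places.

Tl⁺/Tl is the cathode (higher E°), Cr³⁺/Cr²⁺ the anode: E°cell = -0.32 − (-0.43) = +0.11 V, n = 1.
Overall: Tl⁺(aq) + Cr²⁺(aq) → Tl(s) + Cr³⁺(aq)
Q = [Cr³⁺] / ([Tl⁺]·[Cr²⁺]); log Q = 0.681.
E = E° − (0.0592/n) log Q = +0.11 − (0.0592/1)(0.681) = +0.070 V.

+0.070 V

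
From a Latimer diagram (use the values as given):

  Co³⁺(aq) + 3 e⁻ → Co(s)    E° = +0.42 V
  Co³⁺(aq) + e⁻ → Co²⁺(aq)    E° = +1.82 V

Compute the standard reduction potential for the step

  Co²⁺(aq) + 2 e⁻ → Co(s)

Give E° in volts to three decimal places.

Sequential free energies add, so n₃E°₃ = n₁E°₁ + n₂E°₂.
With n₃ = 3, and the known step contributing 1×(+1.82) V, the unknown satisfies 2·E° = 3×(+0.42) − 1×(+1.82) = -0.560.
E° = -0.560 / 2 = -0.280 V.

-0.280 V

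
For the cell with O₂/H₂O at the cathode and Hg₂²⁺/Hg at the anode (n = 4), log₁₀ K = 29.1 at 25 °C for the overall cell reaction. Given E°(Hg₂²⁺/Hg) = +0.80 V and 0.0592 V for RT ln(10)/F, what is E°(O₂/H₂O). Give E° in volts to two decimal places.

+1.23 V

E°cell = (0.0592/n)·log K = (0.0592/4)(29.1) = +0.431 V.
Since O₂/H₂O is the cathode and Hg₂²⁺/Hg the anode, E°cell = E°(O₂/H₂O) − E°(Hg₂²⁺/Hg).
So E°(O₂/H₂O) = E°cell + E°(Hg₂²⁺/Hg) = +0.431 + (+0.80) = +1.23 V.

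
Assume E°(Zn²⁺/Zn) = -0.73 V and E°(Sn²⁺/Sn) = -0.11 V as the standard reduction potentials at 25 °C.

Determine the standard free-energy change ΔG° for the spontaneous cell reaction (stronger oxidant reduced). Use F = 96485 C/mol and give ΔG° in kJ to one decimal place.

Sn²⁺/Sn (E° = -0.11 V) is the cathode; Zn²⁺/Zn (E° = -0.73 V) is the anode, so E°cell = +0.62 V.
Balancing electrons gives n = 2 (lcm of 2 and 2).
ΔG° = −nFE° = −(2)(96485)(+0.62) = -119,641 J = -119.6 kJ.

-119.6 kJ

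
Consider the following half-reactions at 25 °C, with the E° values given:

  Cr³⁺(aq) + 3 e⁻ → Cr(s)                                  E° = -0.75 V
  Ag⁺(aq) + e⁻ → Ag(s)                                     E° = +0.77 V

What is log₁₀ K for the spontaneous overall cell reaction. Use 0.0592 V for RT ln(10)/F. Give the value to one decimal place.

Cathode: Ag⁺/Ag; anode: Cr³⁺/Cr. E°cell = +1.52 V, n = 3.
log K = nE°cell / 0.0592 = (3)(+1.52) / 0.0592 = 77.0.

77.0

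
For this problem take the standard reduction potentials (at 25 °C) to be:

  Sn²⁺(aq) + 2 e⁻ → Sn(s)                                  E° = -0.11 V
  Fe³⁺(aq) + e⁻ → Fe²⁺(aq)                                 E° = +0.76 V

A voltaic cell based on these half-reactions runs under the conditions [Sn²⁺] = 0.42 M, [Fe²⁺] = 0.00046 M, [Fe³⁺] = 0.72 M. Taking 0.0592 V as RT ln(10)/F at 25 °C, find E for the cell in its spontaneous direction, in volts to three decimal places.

+1.070 V

Fe³⁺/Fe²⁺ is the cathode (higher E°), Sn²⁺/Sn the anode: E°cell = +0.76 − (-0.11) = +0.87 V, n = 2.
Overall: 2 Fe³⁺(aq) + Sn(s) → 2 Fe²⁺(aq) + Sn²⁺(aq)
Q = [Fe²⁺]^2·[Sn²⁺] / ([Fe³⁺]^2); log Q = -6.766.
E = E° − (0.0592/n) log Q = +0.87 − (0.0592/2)(-6.766) = +1.070 V.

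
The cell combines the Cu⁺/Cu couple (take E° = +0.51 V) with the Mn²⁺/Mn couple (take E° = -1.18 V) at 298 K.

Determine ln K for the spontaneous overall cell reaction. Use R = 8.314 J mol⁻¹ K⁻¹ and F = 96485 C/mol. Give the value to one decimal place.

131.6

Cathode: Cu⁺/Cu; anode: Mn²⁺/Mn. E°cell = (+0.51) − (-1.18) = +1.69 V, with n = 2.
ΔG° = −nFE° = −RT ln K, so ln K = nFE°/(RT) = (2)(96485)(+1.69) / ((8.314)(298)) = 131.629.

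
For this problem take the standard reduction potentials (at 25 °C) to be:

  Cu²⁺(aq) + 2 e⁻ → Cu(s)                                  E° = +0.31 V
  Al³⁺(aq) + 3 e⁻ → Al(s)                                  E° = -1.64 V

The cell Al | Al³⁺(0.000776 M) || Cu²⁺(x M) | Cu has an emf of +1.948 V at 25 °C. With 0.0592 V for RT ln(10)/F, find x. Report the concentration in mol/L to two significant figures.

Cu²⁺/Cu is the cathode, Al³⁺/Al the anode: E°cell = +1.95 V, n = 6.
Overall reaction: 3 Cu²⁺(aq) + 2 Al(s) → 3 Cu(s) + 2 Al³⁺(aq); Q = [Al³⁺]^2/[Cu²⁺]^3.
From E = E° − (0.0592/n) log Q: log Q = (E° − E)·n/0.0592 = (+1.95 − (+1.948))·6/0.0592 = 0.2027.
So 3·log[Cu²⁺] = 2·log(0.000776) − log Q = -6.2203 − (0.2027) = -6.4230; log[Cu²⁺] = -6.4230 / 3 = -2.1410; [Cu²⁺] = 10^(-2.1410) ≈ 0.0072 M.

0.0072 M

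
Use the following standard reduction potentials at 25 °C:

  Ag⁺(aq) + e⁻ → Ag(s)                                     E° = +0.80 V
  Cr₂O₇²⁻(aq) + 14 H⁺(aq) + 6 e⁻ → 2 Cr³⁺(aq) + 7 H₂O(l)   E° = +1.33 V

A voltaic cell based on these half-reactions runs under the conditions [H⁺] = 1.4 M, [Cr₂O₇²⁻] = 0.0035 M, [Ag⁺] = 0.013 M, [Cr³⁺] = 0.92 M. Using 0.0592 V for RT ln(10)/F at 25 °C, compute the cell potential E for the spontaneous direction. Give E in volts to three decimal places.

+0.638 V

Cr₂O₇²⁻/Cr³⁺ is the cathode (higher E°), Ag⁺/Ag the anode: E°cell = +1.33 − (+0.80) = +0.53 V, n = 6.
Overall: Cr₂O₇²⁻(aq) + 14 H⁺(aq) + 6 Ag(s) → 2 Cr³⁺(aq) + 7 H₂O(l) + 6 Ag⁺(aq)
Q = [Cr³⁺]^2·[Ag⁺]^6 / ([Cr₂O₇²⁻]·[H⁺]^14); log Q = -10.979.
E = E° − (0.0592/n) log Q = +0.53 − (0.0592/6)(-10.979) = +0.638 V.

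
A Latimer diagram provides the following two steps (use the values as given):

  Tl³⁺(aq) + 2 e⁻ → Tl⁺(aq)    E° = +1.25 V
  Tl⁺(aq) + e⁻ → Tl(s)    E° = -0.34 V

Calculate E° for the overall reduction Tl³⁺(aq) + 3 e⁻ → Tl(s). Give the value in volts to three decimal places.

Adding the free-energy changes (−nFE°) of the two steps gives −n₃FE°₃ = −n₁FE°₁ − n₂FE°₂.
E°₃ = (2×+1.25 + 1×-0.34) / 3 = (+2.160) / 3 = +0.720 V.

+0.720 V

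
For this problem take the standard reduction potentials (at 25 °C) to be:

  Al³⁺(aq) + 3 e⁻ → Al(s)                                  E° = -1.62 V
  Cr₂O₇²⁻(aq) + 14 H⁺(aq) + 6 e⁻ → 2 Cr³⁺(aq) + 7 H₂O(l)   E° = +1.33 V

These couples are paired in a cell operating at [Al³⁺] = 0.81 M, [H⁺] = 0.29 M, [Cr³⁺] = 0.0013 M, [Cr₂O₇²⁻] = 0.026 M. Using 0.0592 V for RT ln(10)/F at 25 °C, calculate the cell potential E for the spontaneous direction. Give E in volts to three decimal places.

Cr₂O₇²⁻/Cr³⁺ is the cathode (higher E°), Al³⁺/Al the anode: E°cell = +1.33 − (-1.62) = +2.95 V, n = 6.
Overall: Cr₂O₇²⁻(aq) + 14 H⁺(aq) + 2 Al(s) → 2 Cr³⁺(aq) + 7 H₂O(l) + 2 Al³⁺(aq)
Q = [Cr³⁺]^2·[Al³⁺]^2 / ([Cr₂O₇²⁻]·[H⁺]^14); log Q = 3.156.
E = E° − (0.0592/n) log Q = +2.95 − (0.0592/6)(3.156) = +2.919 V.

+2.919 V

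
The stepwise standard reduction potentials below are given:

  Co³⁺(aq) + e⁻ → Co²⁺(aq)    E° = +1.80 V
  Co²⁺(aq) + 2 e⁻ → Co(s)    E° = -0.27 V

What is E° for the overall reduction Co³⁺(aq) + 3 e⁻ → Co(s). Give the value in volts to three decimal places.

Adding the free-energy changes (−nFE°) of the two steps gives −n₃FE°₃ = −n₁FE°₁ − n₂FE°₂.
E°₃ = (1×+1.80 + 2×-0.27) / 3 = (+1.260) / 3 = +0.420 V.

+0.420 V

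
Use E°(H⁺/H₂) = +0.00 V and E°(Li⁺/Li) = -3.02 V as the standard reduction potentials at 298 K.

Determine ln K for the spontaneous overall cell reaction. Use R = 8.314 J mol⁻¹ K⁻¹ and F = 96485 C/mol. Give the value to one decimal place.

Cathode: H⁺/H₂; anode: Li⁺/Li. E°cell = (+0.00) − (-3.02) = +3.02 V, with n = 2.
ΔG° = −nFE° = −RT ln K, so ln K = nFE°/(RT) = (2)(96485)(+3.02) / ((8.314)(298)) = 235.218.

235.2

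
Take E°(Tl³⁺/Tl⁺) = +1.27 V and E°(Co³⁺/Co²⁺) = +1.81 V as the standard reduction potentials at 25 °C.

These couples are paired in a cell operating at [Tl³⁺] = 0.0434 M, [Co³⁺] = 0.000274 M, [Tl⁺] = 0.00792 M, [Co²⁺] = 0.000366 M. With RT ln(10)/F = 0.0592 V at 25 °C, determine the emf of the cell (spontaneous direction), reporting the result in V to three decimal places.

+0.511 V

Co³⁺/Co²⁺ is the cathode (higher E°), Tl³⁺/Tl⁺ the anode: E°cell = +1.81 − (+1.27) = +0.54 V, n = 2.
Overall: 2 Co³⁺(aq) + Tl⁺(aq) → 2 Co²⁺(aq) + Tl³⁺(aq)
Q = [Co²⁺]^2·[Tl³⁺] / ([Co³⁺]^2·[Tl⁺]); log Q = 0.990.
E = E° − (0.0592/n) log Q = +0.54 − (0.0592/2)(0.990) = +0.511 V.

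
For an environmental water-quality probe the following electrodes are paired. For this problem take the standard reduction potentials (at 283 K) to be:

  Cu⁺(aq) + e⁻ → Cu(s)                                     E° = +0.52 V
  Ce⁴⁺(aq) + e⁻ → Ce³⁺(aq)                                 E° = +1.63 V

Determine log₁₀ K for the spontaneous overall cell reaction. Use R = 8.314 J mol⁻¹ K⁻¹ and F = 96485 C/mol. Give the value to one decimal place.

19.8

Cathode: Ce⁴⁺/Ce³⁺; anode: Cu⁺/Cu. E°cell = (+1.63) − (+0.52) = +1.11 V, with n = 1.
ΔG° = −nFE° = −RT ln K, so ln K = nFE°/(RT) = (1)(96485)(+1.11) / ((8.314)(283)) = 45.518.
log₁₀ K = 45.518 / ln 10 = 19.8.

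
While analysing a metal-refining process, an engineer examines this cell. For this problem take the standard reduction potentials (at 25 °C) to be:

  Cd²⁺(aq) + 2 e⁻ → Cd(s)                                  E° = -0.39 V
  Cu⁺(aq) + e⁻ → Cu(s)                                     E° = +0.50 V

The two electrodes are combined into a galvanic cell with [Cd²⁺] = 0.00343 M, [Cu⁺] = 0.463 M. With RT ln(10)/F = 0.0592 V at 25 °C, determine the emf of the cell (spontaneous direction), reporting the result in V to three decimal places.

Cu⁺/Cu is the cathode (higher E°), Cd²⁺/Cd the anode: E°cell = +0.50 − (-0.39) = +0.89 V, n = 2.
Overall: 2 Cu⁺(aq) + Cd(s) → 2 Cu(s) + Cd²⁺(aq)
Q = [Cd²⁺] / ([Cu⁺]^2); log Q = -1.796.
E = E° − (0.0592/n) log Q = +0.89 − (0.0592/2)(-1.796) = +0.943 V.

+0.943 V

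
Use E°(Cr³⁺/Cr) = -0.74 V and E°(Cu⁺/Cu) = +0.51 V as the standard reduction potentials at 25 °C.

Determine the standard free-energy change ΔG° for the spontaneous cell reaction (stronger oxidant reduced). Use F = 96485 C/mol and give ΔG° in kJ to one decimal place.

Cu⁺/Cu (E° = +0.51 V) is the cathode; Cr³⁺/Cr (E° = -0.74 V) is the anode, so E°cell = +1.25 V.
Balancing electrons gives n = 3 (lcm of 1 and 3).
ΔG° = −nFE° = −(3)(96485)(+1.25) = -361,819 J = -361.8 kJ.

-361.8 kJ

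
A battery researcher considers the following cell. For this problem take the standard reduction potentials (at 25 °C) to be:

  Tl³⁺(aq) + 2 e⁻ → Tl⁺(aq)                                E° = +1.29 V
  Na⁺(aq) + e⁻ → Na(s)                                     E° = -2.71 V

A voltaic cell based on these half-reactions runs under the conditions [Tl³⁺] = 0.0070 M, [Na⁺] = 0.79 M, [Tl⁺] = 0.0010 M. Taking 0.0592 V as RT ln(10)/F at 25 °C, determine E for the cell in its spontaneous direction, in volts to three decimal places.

+4.031 V

Tl³⁺/Tl⁺ is the cathode (higher E°), Na⁺/Na the anode: E°cell = +1.29 − (-2.71) = +4.00 V, n = 2.
Overall: Tl³⁺(aq) + 2 Na(s) → Tl⁺(aq) + 2 Na⁺(aq)
Q = [Tl⁺]·[Na⁺]^2 / ([Tl³⁺]); log Q = -1.050.
E = E° − (0.0592/n) log Q = +4.00 − (0.0592/2)(-1.050) = +4.031 V.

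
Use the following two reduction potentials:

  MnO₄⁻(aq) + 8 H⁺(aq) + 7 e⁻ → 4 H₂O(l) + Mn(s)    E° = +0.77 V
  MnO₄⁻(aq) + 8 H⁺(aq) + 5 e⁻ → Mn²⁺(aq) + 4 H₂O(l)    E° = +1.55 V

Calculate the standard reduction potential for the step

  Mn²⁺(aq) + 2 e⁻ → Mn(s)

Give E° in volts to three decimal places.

-1.180 V

Sequential free energies add, so n₃E°₃ = n₁E°₁ + n₂E°₂.
With n₃ = 7, and the known step contributing 5×(+1.55) V, the unknown satisfies 2·E° = 7×(+0.77) − 5×(+1.55) = -2.360.
E° = -2.360 / 2 = -1.180 V.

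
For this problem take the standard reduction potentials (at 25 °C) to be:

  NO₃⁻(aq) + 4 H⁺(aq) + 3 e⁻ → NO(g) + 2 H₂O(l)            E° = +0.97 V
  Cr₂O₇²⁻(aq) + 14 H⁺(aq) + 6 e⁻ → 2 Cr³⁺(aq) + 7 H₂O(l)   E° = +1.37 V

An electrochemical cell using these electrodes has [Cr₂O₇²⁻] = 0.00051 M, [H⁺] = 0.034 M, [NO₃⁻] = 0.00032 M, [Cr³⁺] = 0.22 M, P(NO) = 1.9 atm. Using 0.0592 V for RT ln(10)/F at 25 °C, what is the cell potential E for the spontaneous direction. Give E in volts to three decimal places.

Cr₂O₇²⁻/Cr³⁺ is the cathode (higher E°), NO₃⁻/NO the anode: E°cell = +1.37 − (+0.97) = +0.40 V, n = 6.
Overall: Cr₂O₇²⁻(aq) + 6 H⁺(aq) + 2 NO(g) → 2 Cr³⁺(aq) + 3 H₂O(l) + 2 NO₃⁻(aq)
Q = [Cr³⁺]^2·[NO₃⁻]^2 / ([Cr₂O₇²⁻]·[H⁺]^6·P(NO)^2); log Q = 3.241.
E = E° − (0.0592/n) log Q = +0.40 − (0.0592/6)(3.241) = +0.368 V.

+0.368 V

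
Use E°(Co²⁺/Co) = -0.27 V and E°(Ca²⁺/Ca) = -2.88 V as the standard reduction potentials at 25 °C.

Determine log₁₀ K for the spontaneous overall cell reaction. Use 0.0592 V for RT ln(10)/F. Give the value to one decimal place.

Cathode: Co²⁺/Co; anode: Ca²⁺/Ca. E°cell = +2.61 V, n = 2.
log K = nE°cell / 0.0592 = (2)(+2.61) / 0.0592 = 88.2.

88.2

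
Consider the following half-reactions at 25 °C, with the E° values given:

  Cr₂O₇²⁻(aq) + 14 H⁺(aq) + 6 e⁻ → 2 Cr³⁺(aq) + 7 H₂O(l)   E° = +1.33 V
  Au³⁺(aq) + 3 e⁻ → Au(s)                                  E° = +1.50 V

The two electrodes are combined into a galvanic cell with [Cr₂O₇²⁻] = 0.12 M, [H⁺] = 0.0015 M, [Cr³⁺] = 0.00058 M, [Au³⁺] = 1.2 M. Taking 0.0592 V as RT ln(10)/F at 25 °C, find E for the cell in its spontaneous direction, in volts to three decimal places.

Au³⁺/Au is the cathode (higher E°), Cr₂O₇²⁻/Cr³⁺ the anode: E°cell = +1.50 − (+1.33) = +0.17 V, n = 6.
Overall: 2 Au³⁺(aq) + 2 Cr³⁺(aq) + 7 H₂O(l) → 2 Au(s) + Cr₂O₇²⁻(aq) + 14 H⁺(aq)
Q = [Cr₂O₇²⁻]·[H⁺]^14 / ([Au³⁺]^2·[Cr³⁺]^2); log Q = -34.141.
E = E° − (0.0592/n) log Q = +0.17 − (0.0592/6)(-34.141) = +0.507 V.

+0.507 V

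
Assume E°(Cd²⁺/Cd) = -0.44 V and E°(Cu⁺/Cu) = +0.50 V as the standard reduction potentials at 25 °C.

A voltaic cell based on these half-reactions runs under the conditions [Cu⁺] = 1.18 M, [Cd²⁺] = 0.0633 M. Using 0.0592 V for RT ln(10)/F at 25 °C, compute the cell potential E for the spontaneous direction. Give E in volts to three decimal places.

+0.980 V

Cu⁺/Cu is the cathode (higher E°), Cd²⁺/Cd the anode: E°cell = +0.50 − (-0.44) = +0.94 V, n = 2.
Overall: 2 Cu⁺(aq) + Cd(s) → 2 Cu(s) + Cd²⁺(aq)
Q = [Cd²⁺] / ([Cu⁺]^2); log Q = -1.342.
E = E° − (0.0592/n) log Q = +0.94 − (0.0592/2)(-1.342) = +0.980 V.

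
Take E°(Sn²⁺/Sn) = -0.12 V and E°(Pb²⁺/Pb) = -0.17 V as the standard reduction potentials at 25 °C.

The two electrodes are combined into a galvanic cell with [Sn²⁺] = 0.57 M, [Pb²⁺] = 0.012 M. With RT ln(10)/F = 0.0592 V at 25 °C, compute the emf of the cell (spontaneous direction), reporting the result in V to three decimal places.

Sn²⁺/Sn is the cathode (higher E°), Pb²⁺/Pb the anode: E°cell = -0.12 − (-0.17) = +0.05 V, n = 2.
Overall: Sn²⁺(aq) + Pb(s) → Sn(s) + Pb²⁺(aq)
Q = [Pb²⁺] / ([Sn²⁺]); log Q = -1.677.
E = E° − (0.0592/n) log Q = +0.05 − (0.0592/2)(-1.677) = +0.100 V.

+0.100 V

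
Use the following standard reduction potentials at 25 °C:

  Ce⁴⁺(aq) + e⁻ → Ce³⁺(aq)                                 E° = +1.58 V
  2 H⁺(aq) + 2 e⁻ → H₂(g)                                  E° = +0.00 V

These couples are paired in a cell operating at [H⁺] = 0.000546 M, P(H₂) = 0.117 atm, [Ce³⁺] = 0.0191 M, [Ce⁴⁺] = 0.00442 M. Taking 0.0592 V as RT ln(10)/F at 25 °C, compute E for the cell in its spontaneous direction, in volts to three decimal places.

+1.708 V

Ce⁴⁺/Ce³⁺ is the cathode (higher E°), H⁺/H₂ the anode: E°cell = +1.58 − (+0.00) = +1.58 V, n = 2.
Overall: 2 Ce⁴⁺(aq) + H₂(g) → 2 Ce³⁺(aq) + 2 H⁺(aq)
Q = [Ce³⁺]^2·[H⁺]^2 / ([Ce⁴⁺]^2·P(H₂)); log Q = -4.323.
E = E° − (0.0592/n) log Q = +1.58 − (0.0592/2)(-4.323) = +1.708 V.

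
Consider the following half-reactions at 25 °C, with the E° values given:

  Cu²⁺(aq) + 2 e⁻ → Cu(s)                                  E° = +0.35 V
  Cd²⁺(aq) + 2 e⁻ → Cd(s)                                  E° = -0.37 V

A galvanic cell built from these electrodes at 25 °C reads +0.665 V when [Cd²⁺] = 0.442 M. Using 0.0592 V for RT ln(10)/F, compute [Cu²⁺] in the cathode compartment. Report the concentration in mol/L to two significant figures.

0.0061 M

Cu²⁺/Cu is the cathode, Cd²⁺/Cd the anode: E°cell = +0.72 V, n = 2.
Overall reaction: Cu²⁺(aq) + Cd(s) → Cu(s) + Cd²⁺(aq); Q = [Cd²⁺]^1/[Cu²⁺]^1.
From E = E° − (0.0592/n) log Q: log Q = (E° − E)·n/0.0592 = (+0.72 − (+0.665))·2/0.0592 = 1.8581.
So 1·log[Cu²⁺] = 1·log(0.442) − log Q = -0.3546 − (1.8581) = -2.2127; [Cu²⁺] = 10^(-2.2127) ≈ 0.0061 M.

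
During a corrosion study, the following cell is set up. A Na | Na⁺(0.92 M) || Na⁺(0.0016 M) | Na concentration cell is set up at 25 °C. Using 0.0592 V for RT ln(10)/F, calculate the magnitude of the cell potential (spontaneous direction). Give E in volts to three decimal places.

+0.163 V

For a concentration cell E°cell = 0. The 0.92 M side is the cathode (reduction is favoured where [Na⁺] is higher).
With n = 1, E = −(0.0592/1) log([Na⁺]ₐₙ/[Na⁺]꜀ₐₜ) = −(0.0592/1) log(0.0016/0.92) = −(0.0592/1)(-2.760) = +0.163 V.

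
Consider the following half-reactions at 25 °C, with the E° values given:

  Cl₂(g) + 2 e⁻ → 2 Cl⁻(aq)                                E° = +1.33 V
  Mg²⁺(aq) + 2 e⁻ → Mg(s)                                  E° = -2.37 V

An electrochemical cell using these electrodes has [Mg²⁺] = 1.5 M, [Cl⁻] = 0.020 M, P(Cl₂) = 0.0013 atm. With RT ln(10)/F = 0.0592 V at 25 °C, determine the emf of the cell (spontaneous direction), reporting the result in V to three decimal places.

Cl₂/Cl⁻ is the cathode (higher E°), Mg²⁺/Mg the anode: E°cell = +1.33 − (-2.37) = +3.70 V, n = 2.
Overall: Cl₂(g) + Mg(s) → 2 Cl⁻(aq) + Mg²⁺(aq)
Q = [Cl⁻]^2·[Mg²⁺] / (P(Cl₂)); log Q = -0.336.
E = E° − (0.0592/n) log Q = +3.70 − (0.0592/2)(-0.336) = +3.710 V.

+3.710 V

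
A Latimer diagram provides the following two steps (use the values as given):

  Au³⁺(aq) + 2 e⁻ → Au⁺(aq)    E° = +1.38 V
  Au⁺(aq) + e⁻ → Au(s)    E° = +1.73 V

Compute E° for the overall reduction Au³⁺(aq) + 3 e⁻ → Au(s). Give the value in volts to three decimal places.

Standard free energies of sequential steps add: ΔG°₃ = ΔG°₁ + ΔG°₂, so n₃E°₃ = n₁E°₁ + n₂E°₂.
E°₃ = (2×+1.38 + 1×+1.73) / 3 = (+4.490) / 3 = +1.497 V.
E° values themselves are not directly additive — weighting by electron count is essential.

+1.497 V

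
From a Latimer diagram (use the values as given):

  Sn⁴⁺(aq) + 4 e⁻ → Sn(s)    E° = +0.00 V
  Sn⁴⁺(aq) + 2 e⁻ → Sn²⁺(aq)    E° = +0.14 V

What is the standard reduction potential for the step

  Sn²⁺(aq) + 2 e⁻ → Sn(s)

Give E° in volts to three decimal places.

Sequential free energies add, so n₃E°₃ = n₁E°₁ + n₂E°₂.
With n₃ = 4, and the known step contributing 2×(+0.14) V, the unknown satisfies 2·E° = 4×(+0.00) − 2×(+0.14) = -0.280.
E° = -0.280 / 2 = -0.140 V.

-0.140 V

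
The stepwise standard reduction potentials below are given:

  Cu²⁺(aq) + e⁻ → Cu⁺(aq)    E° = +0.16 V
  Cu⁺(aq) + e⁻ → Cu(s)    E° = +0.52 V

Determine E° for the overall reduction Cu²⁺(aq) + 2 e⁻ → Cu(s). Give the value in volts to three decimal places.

+0.340 V

Standard free energies of sequential steps add: ΔG°₃ = ΔG°₁ + ΔG°₂, so n₃E°₃ = n₁E°₁ + n₂E°₂.
E°₃ = (1×+0.16 + 1×+0.52) / 2 = (+0.680) / 2 = +0.340 V.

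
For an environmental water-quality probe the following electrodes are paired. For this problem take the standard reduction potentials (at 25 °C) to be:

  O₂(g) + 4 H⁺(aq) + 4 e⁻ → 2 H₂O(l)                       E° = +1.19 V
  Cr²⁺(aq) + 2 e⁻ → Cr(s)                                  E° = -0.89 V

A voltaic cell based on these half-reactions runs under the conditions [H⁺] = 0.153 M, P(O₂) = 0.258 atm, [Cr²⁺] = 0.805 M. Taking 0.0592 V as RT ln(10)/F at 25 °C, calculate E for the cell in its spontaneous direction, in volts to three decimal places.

+2.026 V

O₂/H₂O is the cathode (higher E°), Cr²⁺/Cr the anode: E°cell = +1.19 − (-0.89) = +2.08 V, n = 4.
Overall: O₂(g) + 4 H⁺(aq) + 2 Cr(s) → 2 H₂O(l) + 2 Cr²⁺(aq)
Q = [Cr²⁺]^2 / (P(O₂)·[H⁺]^4); log Q = 3.661.
E = E° − (0.0592/n) log Q = +2.08 − (0.0592/4)(3.661) = +2.026 V.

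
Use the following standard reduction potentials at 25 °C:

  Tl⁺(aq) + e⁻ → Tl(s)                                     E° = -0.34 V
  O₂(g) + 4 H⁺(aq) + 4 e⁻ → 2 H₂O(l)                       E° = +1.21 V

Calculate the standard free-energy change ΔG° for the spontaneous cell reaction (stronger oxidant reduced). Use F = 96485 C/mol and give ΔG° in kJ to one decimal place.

-598.2 kJ

O₂/H₂O (E° = +1.21 V) is the cathode; Tl⁺/Tl (E° = -0.34 V) is the anode, so E°cell = +1.55 V.
Balancing electrons gives n = 4 (lcm of 4 and 1).
ΔG° = −nFE° = −(4)(96485)(+1.55) = -598,207 J = -598.2 kJ.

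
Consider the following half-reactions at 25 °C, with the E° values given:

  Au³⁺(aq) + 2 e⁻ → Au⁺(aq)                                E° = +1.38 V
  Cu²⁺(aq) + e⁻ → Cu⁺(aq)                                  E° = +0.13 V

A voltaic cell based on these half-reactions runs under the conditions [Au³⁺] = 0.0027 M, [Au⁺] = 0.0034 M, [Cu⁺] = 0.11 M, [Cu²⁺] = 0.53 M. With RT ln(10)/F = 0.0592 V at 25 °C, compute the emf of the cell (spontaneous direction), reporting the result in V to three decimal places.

Au³⁺/Au⁺ is the cathode (higher E°), Cu²⁺/Cu⁺ the anode: E°cell = +1.38 − (+0.13) = +1.25 V, n = 2.
Overall: Au³⁺(aq) + 2 Cu⁺(aq) → Au⁺(aq) + 2 Cu²⁺(aq)
Q = [Au⁺]·[Cu²⁺]^2 / ([Au³⁺]·[Cu⁺]^2); log Q = 1.466.
E = E° − (0.0592/n) log Q = +1.25 − (0.0592/2)(1.466) = +1.207 V.

+1.207 V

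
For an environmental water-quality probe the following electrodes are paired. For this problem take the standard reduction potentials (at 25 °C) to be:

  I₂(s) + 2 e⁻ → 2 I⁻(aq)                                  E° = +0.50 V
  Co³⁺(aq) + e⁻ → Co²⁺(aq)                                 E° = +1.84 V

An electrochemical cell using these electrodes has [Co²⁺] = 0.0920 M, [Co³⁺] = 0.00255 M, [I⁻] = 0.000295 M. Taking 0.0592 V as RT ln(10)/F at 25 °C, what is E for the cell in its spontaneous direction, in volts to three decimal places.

Co³⁺/Co²⁺ is the cathode (higher E°), I₂/I⁻ the anode: E°cell = +1.84 − (+0.50) = +1.34 V, n = 2.
Overall: 2 Co³⁺(aq) + 2 I⁻(aq) → 2 Co²⁺(aq) + I₂(s)
Q = [Co²⁺]^2 / ([Co³⁺]^2·[I⁻]^2); log Q = 10.175.
E = E° − (0.0592/n) log Q = +1.34 − (0.0592/2)(10.175) = +1.039 V.

+1.039 V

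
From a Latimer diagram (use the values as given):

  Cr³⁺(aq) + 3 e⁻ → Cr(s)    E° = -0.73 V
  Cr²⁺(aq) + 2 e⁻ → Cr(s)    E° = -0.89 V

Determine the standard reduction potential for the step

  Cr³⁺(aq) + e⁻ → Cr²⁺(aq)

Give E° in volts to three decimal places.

-0.410 V

Sequential free energies add, so n₃E°₃ = n₁E°₁ + n₂E°₂.
With n₃ = 3, and the known step contributing 2×(-0.89) V, the unknown satisfies 1·E° = 3×(-0.73) − 2×(-0.89) = -0.410.
E° = -0.410 / 1 = -0.410 V.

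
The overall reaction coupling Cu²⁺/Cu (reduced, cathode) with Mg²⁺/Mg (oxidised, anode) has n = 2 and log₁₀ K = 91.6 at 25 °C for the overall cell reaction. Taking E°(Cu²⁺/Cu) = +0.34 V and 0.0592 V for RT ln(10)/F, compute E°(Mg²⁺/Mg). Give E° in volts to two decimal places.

E°cell = (0.0592/n)·log K = (0.0592/2)(91.6) = +2.711 V.
Since Cu²⁺/Cu is the cathode and Mg²⁺/Mg the anode, E°cell = E°(Cu²⁺/Cu) − E°(Mg²⁺/Mg).
So E°(Mg²⁺/Mg) = E°(Cu²⁺/Cu) − E°cell = (+0.34) − (+2.711) = -2.37 V.

-2.37 V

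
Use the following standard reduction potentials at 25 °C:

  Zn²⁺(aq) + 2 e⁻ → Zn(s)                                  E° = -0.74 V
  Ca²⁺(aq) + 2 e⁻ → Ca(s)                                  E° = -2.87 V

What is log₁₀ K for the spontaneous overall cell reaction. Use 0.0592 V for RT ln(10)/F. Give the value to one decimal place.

Cathode: Zn²⁺/Zn; anode: Ca²⁺/Ca. E°cell = +2.13 V, n = 2.
log K = nE°cell / 0.0592 = (2)(+2.13) / 0.0592 = 72.0.

72.0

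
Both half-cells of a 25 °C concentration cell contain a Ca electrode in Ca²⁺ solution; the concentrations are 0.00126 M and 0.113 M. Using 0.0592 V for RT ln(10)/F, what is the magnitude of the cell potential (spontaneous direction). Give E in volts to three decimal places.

For a concentration cell E°cell = 0. The 0.113 M side is the cathode (reduction is favoured where [Ca²⁺] is higher).
With n = 2, E = −(0.0592/2) log([Ca²⁺]ₐₙ/[Ca²⁺]꜀ₐₜ) = −(0.0592/2) log(0.00126/0.113) = −(0.0592/2)(-1.953) = +0.058 V.

+0.058 V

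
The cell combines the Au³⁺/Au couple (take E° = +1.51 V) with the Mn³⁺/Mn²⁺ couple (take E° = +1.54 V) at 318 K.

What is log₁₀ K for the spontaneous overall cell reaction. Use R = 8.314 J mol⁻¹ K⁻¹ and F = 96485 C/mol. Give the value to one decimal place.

1.4

Cathode: Mn³⁺/Mn²⁺; anode: Au³⁺/Au. E°cell = (+1.54) − (+1.51) = +0.03 V, with n = 3.
ΔG° = −nFE° = −RT ln K, so ln K = nFE°/(RT) = (3)(96485)(+0.03) / ((8.314)(318)) = 3.284.
log₁₀ K = 3.284 / ln 10 = 1.4.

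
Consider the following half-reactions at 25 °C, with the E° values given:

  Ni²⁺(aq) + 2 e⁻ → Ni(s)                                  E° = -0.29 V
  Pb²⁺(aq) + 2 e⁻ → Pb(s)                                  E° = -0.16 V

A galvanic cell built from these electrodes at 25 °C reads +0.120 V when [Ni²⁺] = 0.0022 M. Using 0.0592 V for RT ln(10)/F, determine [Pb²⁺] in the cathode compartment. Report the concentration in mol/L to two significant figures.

Pb²⁺/Pb is the cathode, Ni²⁺/Ni the anode: E°cell = +0.13 V, n = 2.
Overall reaction: Pb²⁺(aq) + Ni(s) → Pb(s) + Ni²⁺(aq); Q = [Ni²⁺]^1/[Pb²⁺]^1.
From E = E° − (0.0592/n) log Q: log Q = (E° − E)·n/0.0592 = (+0.13 − (+0.120))·2/0.0592 = 0.3378.
So 1·log[Pb²⁺] = 1·log(0.0022) − log Q = -2.6576 − (0.3378) = -2.9954; [Pb²⁺] = 10^(-2.9954) ≈ 0.0010 M.

0.0010 M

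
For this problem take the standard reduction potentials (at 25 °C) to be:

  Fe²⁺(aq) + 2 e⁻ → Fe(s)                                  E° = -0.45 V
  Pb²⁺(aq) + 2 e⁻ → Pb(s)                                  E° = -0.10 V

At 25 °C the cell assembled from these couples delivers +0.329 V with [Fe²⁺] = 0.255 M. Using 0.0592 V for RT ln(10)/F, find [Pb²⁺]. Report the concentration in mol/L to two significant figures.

0.050 M

Pb²⁺/Pb is the cathode, Fe²⁺/Fe the anode: E°cell = +0.35 V, n = 2.
Overall reaction: Pb²⁺(aq) + Fe(s) → Pb(s) + Fe²⁺(aq); Q = [Fe²⁺]^1/[Pb²⁺]^1.
From E = E° − (0.0592/n) log Q: log Q = (E° − E)·n/0.0592 = (+0.35 − (+0.329))·2/0.0592 = 0.7095.
So 1·log[Pb²⁺] = 1·log(0.255) − log Q = -0.5935 − (0.7095) = -1.3030; [Pb²⁺] = 10^(-1.3030) ≈ 0.050 M.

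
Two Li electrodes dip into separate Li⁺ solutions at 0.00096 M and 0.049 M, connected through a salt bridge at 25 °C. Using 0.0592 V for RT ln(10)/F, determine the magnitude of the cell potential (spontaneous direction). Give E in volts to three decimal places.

+0.101 V

For a concentration cell E°cell = 0. The 0.049 M side is the cathode (reduction is favoured where [Li⁺] is higher).
With n = 1, E = −(0.0592/1) log([Li⁺]ₐₙ/[Li⁺]꜀ₐₜ) = −(0.0592/1) log(0.00096/0.049) = −(0.0592/1)(-1.708) = +0.101 V.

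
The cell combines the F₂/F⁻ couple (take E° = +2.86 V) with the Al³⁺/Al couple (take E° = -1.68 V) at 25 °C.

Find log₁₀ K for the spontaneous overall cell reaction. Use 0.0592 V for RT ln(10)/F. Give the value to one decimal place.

460.1

Cathode: F₂/F⁻; anode: Al³⁺/Al. E°cell = +4.54 V, n = 6.
log K = nE°cell / 0.0592 = (6)(+4.54) / 0.0592 = 460.1.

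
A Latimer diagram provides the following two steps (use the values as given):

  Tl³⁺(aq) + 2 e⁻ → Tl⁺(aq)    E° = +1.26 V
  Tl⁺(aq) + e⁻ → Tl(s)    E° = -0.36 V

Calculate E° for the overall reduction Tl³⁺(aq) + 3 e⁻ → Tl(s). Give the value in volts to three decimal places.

+0.720 V

Standard free energies of sequential steps add: ΔG°₃ = ΔG°₁ + ΔG°₂, so n₃E°₃ = n₁E°₁ + n₂E°₂.
E°₃ = (2×+1.26 + 1×-0.36) / 3 = (+2.160) / 3 = +0.720 V.
Simply averaging or adding the two E° values would be wrong; the electron-weighted sum is required.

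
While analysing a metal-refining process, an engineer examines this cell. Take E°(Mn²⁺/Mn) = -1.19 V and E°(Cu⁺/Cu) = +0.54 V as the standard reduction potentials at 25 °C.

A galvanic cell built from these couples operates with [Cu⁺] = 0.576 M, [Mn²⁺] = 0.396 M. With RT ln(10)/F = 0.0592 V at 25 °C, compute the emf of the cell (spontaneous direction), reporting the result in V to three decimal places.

Cu⁺/Cu is the cathode (higher E°), Mn²⁺/Mn the anode: E°cell = +0.54 − (-1.19) = +1.73 V, n = 2.
Overall: 2 Cu⁺(aq) + Mn(s) → 2 Cu(s) + Mn²⁺(aq)
Q = [Mn²⁺] / ([Cu⁺]^2); log Q = 0.077.
E = E° − (0.0592/n) log Q = +1.73 − (0.0592/2)(0.077) = +1.728 V.

+1.728 V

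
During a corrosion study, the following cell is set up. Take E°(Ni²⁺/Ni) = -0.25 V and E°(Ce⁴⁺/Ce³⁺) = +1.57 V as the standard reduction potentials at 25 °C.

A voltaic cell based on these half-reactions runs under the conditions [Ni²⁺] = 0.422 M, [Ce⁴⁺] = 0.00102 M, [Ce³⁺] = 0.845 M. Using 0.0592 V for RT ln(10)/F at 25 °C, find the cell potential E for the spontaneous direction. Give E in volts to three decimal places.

Ce⁴⁺/Ce³⁺ is the cathode (higher E°), Ni²⁺/Ni the anode: E°cell = +1.57 − (-0.25) = +1.82 V, n = 2.
Overall: 2 Ce⁴⁺(aq) + Ni(s) → 2 Ce³⁺(aq) + Ni²⁺(aq)
Q = [Ce³⁺]^2·[Ni²⁺] / ([Ce⁴⁺]^2); log Q = 5.462.
E = E° − (0.0592/n) log Q = +1.82 − (0.0592/2)(5.462) = +1.658 V.

+1.658 V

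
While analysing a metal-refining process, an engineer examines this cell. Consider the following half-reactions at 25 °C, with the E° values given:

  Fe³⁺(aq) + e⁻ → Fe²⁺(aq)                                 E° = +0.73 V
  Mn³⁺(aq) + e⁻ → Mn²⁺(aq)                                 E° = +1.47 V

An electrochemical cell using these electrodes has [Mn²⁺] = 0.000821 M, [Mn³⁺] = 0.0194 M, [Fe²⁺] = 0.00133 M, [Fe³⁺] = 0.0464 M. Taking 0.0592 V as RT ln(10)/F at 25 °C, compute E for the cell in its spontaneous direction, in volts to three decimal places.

+0.730 V

Mn³⁺/Mn²⁺ is the cathode (higher E°), Fe³⁺/Fe²⁺ the anode: E°cell = +1.47 − (+0.73) = +0.74 V, n = 1.
Overall: Mn³⁺(aq) + Fe²⁺(aq) → Mn²⁺(aq) + Fe³⁺(aq)
Q = [Mn²⁺]·[Fe³⁺] / ([Mn³⁺]·[Fe²⁺]); log Q = 0.169.
E = E° − (0.0592/n) log Q = +0.74 − (0.0592/1)(0.169) = +0.730 V.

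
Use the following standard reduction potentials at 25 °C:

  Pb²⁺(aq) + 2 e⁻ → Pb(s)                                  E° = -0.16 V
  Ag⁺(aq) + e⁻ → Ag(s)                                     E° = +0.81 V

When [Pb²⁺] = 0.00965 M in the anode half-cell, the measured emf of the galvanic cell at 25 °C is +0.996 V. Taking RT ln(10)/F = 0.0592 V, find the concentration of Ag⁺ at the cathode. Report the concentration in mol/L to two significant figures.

Ag⁺/Ag is the cathode, Pb²⁺/Pb the anode: E°cell = +0.97 V, n = 2.
Overall reaction: 2 Ag⁺(aq) + Pb(s) → 2 Ag(s) + Pb²⁺(aq); Q = [Pb²⁺]^1/[Ag⁺]^2.
From E = E° − (0.0592/n) log Q: log Q = (E° − E)·n/0.0592 = (+0.97 − (+0.996))·2/0.0592 = -0.8784.
So 2·log[Ag⁺] = 1·log(0.00965) − log Q = -2.0155 − (-0.8784) = -1.1371; log[Ag⁺] = -1.1371 / 2 = -0.5685; [Ag⁺] = 10^(-0.5685) ≈ 0.27 M.

0.27 M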